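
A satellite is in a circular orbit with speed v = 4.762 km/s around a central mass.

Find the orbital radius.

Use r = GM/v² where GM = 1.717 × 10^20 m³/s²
v = 4.762 km/s = 4762 m/s
GM = 1.717 × 10^20 m³/s²
v² = 2.26766 × 10^7 m²/s²
r = GM/v² = (1.717 × 10^20) / (2.26766 × 10^7) = 7.57167 × 10^12 m ≈ 7.572 × 10^12 m

Final answer: 7.572 × 10^12 m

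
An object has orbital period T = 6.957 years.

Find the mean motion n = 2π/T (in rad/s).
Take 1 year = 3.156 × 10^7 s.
T = 6.957 years = 2.19563 × 10^8 s
n = 2π / (2.19563 × 10^8 s) = 2.86168 × 10^-8 rad/s ≈ 2.862 × 10^-8 rad/s

Final answer: n = 2.862 × 10^-8 rad/s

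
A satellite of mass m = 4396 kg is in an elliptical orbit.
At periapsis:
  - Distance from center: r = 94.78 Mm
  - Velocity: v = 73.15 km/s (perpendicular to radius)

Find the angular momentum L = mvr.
r = 94.78 Mm = 9.478 × 10^7 m
v = 73.15 km/s = 73150 m/s
vr = 73150 × 9.478 × 10^7 = 6.93316 × 10^12 m²/s
L = m × vr = 4396 × 6.93316 × 10^12 = 3.04782 × 10^16 kg·m²/s ≈ 3.048 × 10^16 kg·m²/s

Final answer: L = 3.048 × 10^16 kg·m²/s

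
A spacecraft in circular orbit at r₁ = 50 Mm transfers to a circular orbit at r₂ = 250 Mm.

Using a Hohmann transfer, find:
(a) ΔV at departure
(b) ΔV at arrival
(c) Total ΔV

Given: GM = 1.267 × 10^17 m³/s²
r₁ = 50 Mm = 5 × 10^7 m
r₂ = 250 Mm = 2.5 × 10^8 m
GM = 1.267 × 10^17 m³/s²
Transfer ellipse: a_t = (r₁ + r₂)/2 = 1.5 × 10^8 m
Circular speed at r₁: v₁ = √(GM/r₁) = 50338.9 m/s
Transfer speed at r₁ (periapsis): v₁ₜ = √(GM(2/r₁ − 1/a_t)) = 64987.2 m/s
(a) ΔV₁ = v₁ₜ − v₁ = 14648.3 m/s ≈ 14.65 km/s
Circular speed at r₂: v₂ = √(GM/r₂) = 22512.2 m/s
Transfer speed at r₂ (apoapsis): v₂ₜ = √(GM(2/r₂ − 1/a_t)) = 12997.4 m/s
(b) ΔV₂ = v₂ − v₂ₜ = 9514.78 m/s ≈ 9.515 km/s
(c) ΔV_total = ΔV₁ + ΔV₂ = 24163.1 m/s ≈ 24.16 km/s

Final answer:
(a) ΔV₁ = 14.65 km/s
(b) ΔV₂ = 9.515 km/s
(c) ΔV_total = 24.16 km/s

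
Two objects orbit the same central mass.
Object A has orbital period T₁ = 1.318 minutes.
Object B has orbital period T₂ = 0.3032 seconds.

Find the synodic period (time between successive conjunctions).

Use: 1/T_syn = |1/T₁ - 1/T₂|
T₁ = 1.318 minutes = 79.08 s
T₂ = 0.3032 seconds
1/T₁ = 0.0126454 s⁻¹
1/T₂ = 3.29815 s⁻¹
|1/T₁ − 1/T₂| = 3.28551 s⁻¹
T_syn = 1 / |1/T₁ − 1/T₂| = 0.304367 s ≈ 0.3044 seconds

Final answer: T_syn = 0.3044 seconds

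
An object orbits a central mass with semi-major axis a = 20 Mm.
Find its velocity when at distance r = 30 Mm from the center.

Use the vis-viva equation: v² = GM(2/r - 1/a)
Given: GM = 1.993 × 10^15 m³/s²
a = 20 Mm = 2 × 10^7 m
r = 30 Mm = 3 × 10^7 m
GM = 1.993 × 10^15 m³/s²
2/r − 1/a = 6.66667 × 10^-8 − 5 × 10^-8 = 1.66667 × 10^-8 m⁻¹
v² = GM (2/r − 1/a) = 3.32167 × 10^7 m²/s²
v = 5763.39 m/s ≈ 5.763 km/s

Final answer: 5.763 km/s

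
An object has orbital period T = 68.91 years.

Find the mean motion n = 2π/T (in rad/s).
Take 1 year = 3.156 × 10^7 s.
T = 68.91 years = 2.1748 × 10^9 s
n = 2π / (2.1748 × 10^9 s) = 2.88909 × 10^-9 rad/s ≈ 2.889 × 10^-9 rad/s

Final answer: n = 2.889 × 10^-9 rad/s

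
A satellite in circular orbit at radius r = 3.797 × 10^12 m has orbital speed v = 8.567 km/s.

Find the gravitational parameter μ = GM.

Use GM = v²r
r = 3.797 × 10^12 m
v = 8.567 km/s = 8567 m/s
v² = 7.33935 × 10^7 m²/s²
GM = v²r = 7.33935 × 10^7 × 3.797 × 10^12 = 2.78675 × 10^20 m³/s²
GM ≈ 2.787 × 10^20 m³/s²

Final answer: GM = 2.787 × 10^20 m³/s²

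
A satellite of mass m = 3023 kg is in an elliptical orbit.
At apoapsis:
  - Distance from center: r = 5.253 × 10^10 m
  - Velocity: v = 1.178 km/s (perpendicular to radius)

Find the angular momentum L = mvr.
r = 5.253 × 10^10 m
v = 1.178 km/s = 1178 m/s
vr = 1178 × 5.253 × 10^10 = 6.18803 × 10^13 m²/s
L = m × vr = 3023 × 6.18803 × 10^13 = 1.87064 × 10^17 kg·m²/s ≈ 1.871 × 10^17 kg·m²/s

Final answer: L = 1.871 × 10^17 kg·m²/s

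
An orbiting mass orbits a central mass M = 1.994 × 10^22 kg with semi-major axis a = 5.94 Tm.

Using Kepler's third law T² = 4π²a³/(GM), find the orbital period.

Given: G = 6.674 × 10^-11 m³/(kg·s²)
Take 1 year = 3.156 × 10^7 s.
M = 1.994 × 10^22 kg
GM = G × M = 6.674 × 10^-11 × 1.994 × 10^22 = 1.3308 × 10^12 m³/s²
a = 5.94 Tm = 5.94 × 10^12 m
a³ = 2.09585 × 10^38 m³
T = 2π √(a³/GM) = 2π √((2.09585 × 10^38) / (1.3308 × 10^12)) = 2π × 1.25494 × 10^13 s
T = 7.88504 × 10^13 s ≈ 2.498 × 10^6 years

Final answer: 2.498 × 10^6 years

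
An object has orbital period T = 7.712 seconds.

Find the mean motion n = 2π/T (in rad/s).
T = 7.712 seconds
n = 2π / 7.712 s = 0.814728 rad/s ≈ 0.8147 rad/s

Final answer: n = 0.8147 rad/s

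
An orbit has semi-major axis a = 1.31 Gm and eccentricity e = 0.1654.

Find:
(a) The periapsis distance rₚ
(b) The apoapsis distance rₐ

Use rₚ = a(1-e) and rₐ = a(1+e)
a = 1.31 Gm = 1.31 × 10^9 m
e = 0.1654:  1 − e = 0.8346,  1 + e = 1.1654
(a) rₚ = a(1 − e) = 1.31 × 10^9 m × 0.8346 = 1.09333 × 10^9 m ≈ 1.093 Gm
(b) rₐ = a(1 + e) = 1.31 × 10^9 m × 1.1654 = 1.52667 × 10^9 m ≈ 1.527 Gm

Final answer:
(a) rₚ = 1.093 Gm
(b) rₐ = 1.527 Gm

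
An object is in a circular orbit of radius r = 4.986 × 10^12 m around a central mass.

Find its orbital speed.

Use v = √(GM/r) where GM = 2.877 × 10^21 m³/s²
r = 4.986 × 10^12 m
GM = 2.877 × 10^21 m³/s²
GM/r = (2.877 × 10^21) / (4.986 × 10^12) = 5.77016 × 10^8 m²/s²
v = √(GM/r) = 24021.1 m/s ≈ 24.02 km/s

Final answer: 24.02 km/s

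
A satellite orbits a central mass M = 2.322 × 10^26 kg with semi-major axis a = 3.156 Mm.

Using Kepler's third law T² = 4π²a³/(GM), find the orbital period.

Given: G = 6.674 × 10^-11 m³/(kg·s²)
M = 2.322 × 10^26 kg
GM = G × M = 6.674 × 10^-11 × 2.322 × 10^26 = 1.5497 × 10^16 m³/s²
a = 3.156 Mm = 3.156 × 10^6 m
a³ = 3.14348 × 10^19 m³
T = 2π √(a³/GM) = 2π √((3.14348 × 10^19) / (1.5497 × 10^16)) = 2π × 45.0382 s
T = 282.984 s ≈ 4.716 minutes

Final answer: 4.716 minutes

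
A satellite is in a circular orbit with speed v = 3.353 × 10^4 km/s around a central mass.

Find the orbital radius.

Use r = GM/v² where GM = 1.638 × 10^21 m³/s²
v = 3.353 × 10^4 km/s = 3.353 × 10^7 m/s
GM = 1.638 × 10^21 m³/s²
v² = 1.12426 × 10^15 m²/s²
r = GM/v² = (1.638 × 10^21) / (1.12426 × 10^15) = 1.45696 × 10^6 m ≈ 1.457 Mm

Final answer: 1.457 Mm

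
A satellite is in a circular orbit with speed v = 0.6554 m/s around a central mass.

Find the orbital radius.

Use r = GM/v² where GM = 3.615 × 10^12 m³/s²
v = 0.6554 m/s
GM = 3.615 × 10^12 m³/s²
v² = 0.429549 m²/s²
r = GM/v² = (3.615 × 10^12) / 0.429549 = 8.4158 × 10^12 m ≈ 8.416 Tm

Final answer: 8.416 Tm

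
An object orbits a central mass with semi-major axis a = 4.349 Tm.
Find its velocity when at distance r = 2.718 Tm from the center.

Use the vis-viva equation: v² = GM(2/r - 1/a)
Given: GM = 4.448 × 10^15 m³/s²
a = 4.349 Tm = 4.349 × 10^12 m
r = 2.718 Tm = 2.718 × 10^12 m
GM = 4.448 × 10^15 m³/s²
2/r − 1/a = 7.35835 × 10^-13 − 2.29938 × 10^-13 = 5.05897 × 10^-13 m⁻¹
v² = GM (2/r − 1/a) = 2250.23 m²/s²
v = 47.4366 m/s ≈ 47.44 m/s

Final answer: 47.44 m/s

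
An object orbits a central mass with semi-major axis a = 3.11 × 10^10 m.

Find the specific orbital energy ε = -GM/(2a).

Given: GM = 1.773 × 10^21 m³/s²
a = 3.11 × 10^10 m
GM = 1.773 × 10^21 m³/s²
2a = 6.22 × 10^10 m
ε = −GM/(2a) = -2.85048 × 10^10 J/kg ≈ -28.5 GJ/kg

Final answer: -28.5 GJ/kg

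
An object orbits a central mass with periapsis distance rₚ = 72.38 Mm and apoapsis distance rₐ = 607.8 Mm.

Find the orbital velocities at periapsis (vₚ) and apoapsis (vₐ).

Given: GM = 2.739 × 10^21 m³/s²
rₚ = 72.38 Mm = 7.238 × 10^7 m
rₐ = 607.8 Mm = 6.078 × 10^8 m
GM = 2.739 × 10^21 m³/s²
a = (rₚ + rₐ)/2 = 3.4009 × 10^8 m
Vis-viva: v² = GM (2/r − 1/a)
vₚ² = 2.739 × 10^21 × (2.76319 × 10^-8 − 2.9404 × 10^-9) = 6.76301 × 10^13 m²/s²
vₚ = 8.22375 × 10^6 m/s ≈ 8224 km/s
vₐ² = 2.739 × 10^21 × (3.29056 × 10^-9 − 2.9404 × 10^-9) = 9.59083 × 10^11 m²/s²
vₐ = 979328 m/s ≈ 979.3 km/s

Final answer: vₚ = 8224 km/s, vₐ = 979.3 km/s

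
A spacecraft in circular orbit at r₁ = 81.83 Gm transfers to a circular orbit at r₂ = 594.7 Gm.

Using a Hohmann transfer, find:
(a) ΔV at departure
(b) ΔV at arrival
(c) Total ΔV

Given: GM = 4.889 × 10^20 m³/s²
r₁ = 81.83 Gm = 8.183 × 10^10 m
r₂ = 594.7 Gm = 5.947 × 10^11 m
GM = 4.889 × 10^20 m³/s²
Transfer ellipse: a_t = (r₁ + r₂)/2 = 3.38265 × 10^11 m
Circular speed at r₁: v₁ = √(GM/r₁) = 77295.4 m/s
Transfer speed at r₁ (periapsis): v₁ₜ = √(GM(2/r₁ − 1/a_t)) = 102488 m/s
(a) ΔV₁ = v₁ₜ − v₁ = 25192.9 m/s ≈ 25.19 km/s
Circular speed at r₂: v₂ = √(GM/r₂) = 28672.2 m/s
Transfer speed at r₂ (apoapsis): v₂ₜ = √(GM(2/r₂ − 1/a_t)) = 14102.3 m/s
(b) ΔV₂ = v₂ − v₂ₜ = 14569.9 m/s ≈ 14.57 km/s
(c) ΔV_total = ΔV₁ + ΔV₂ = 39762.8 m/s ≈ 39.76 km/s

Final answer:
(a) ΔV₁ = 25.19 km/s
(b) ΔV₂ = 14.57 km/s
(c) ΔV_total = 39.76 km/s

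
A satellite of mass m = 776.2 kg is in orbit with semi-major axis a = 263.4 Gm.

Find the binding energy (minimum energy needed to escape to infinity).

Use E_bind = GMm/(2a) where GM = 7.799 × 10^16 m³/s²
a = 263.4 Gm = 2.634 × 10^11 m
GM = 7.799 × 10^16 m³/s²
m = 776.2 kg
GMm = 7.799 × 10^16 × 776.2 = 6.05358 × 10^19 m³·kg/s²
2a = 5.268 × 10^11 m
E_bind = GMm/(2a) = 1.14912 × 10^8 J ≈ 114.9 MJ

Final answer: 114.9 MJ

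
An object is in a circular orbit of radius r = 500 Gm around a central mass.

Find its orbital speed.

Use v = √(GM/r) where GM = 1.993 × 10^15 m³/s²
r = 500 Gm = 5 × 10^11 m
GM = 1.993 × 10^15 m³/s²
GM/r = (1.993 × 10^15) / (5 × 10^11) = 3986 m²/s²
v = √(GM/r) = 63.1348 m/s ≈ 63.13 m/s

Final answer: 63.13 m/s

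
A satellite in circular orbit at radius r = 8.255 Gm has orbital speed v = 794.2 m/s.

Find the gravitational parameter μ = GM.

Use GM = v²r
r = 8.255 Gm = 8.255 × 10^9 m
v = 794.2 m/s
v² = 630754 m²/s²
GM = v²r = 630754 × 8.255 × 10^9 = 5.20687 × 10^15 m³/s²
GM ≈ 5.207 × 10^15 m³/s²

Final answer: GM = 5.207 × 10^15 m³/s²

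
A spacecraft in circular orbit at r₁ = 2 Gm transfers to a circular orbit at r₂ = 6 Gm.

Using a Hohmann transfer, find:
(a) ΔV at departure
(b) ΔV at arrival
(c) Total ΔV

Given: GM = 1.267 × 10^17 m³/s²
r₁ = 2 Gm = 2 × 10^9 m
r₂ = 6 Gm = 6 × 10^9 m
GM = 1.267 × 10^17 m³/s²
Transfer ellipse: a_t = (r₁ + r₂)/2 = 4 × 10^9 m
Circular speed at r₁: v₁ = √(GM/r₁) = 7959.27 m/s
Transfer speed at r₁ (periapsis): v₁ₜ = √(GM(2/r₁ − 1/a_t)) = 9748.08 m/s
(a) ΔV₁ = v₁ₜ − v₁ = 1788.81 m/s ≈ 1.789 km/s
Circular speed at r₂: v₂ = √(GM/r₂) = 4595.29 m/s
Transfer speed at r₂ (apoapsis): v₂ₜ = √(GM(2/r₂ − 1/a_t)) = 3249.36 m/s
(b) ΔV₂ = v₂ − v₂ₜ = 1345.93 m/s ≈ 1.346 km/s
(c) ΔV_total = ΔV₁ + ΔV₂ = 3134.73 m/s ≈ 3.135 km/s

Final answer:
(a) ΔV₁ = 1.789 km/s
(b) ΔV₂ = 1.346 km/s
(c) ΔV_total = 3.135 km/s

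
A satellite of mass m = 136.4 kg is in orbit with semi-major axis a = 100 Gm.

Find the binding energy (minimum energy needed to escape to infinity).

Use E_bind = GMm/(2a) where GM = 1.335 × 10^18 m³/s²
a = 100 Gm = 1 × 10^11 m
GM = 1.335 × 10^18 m³/s²
m = 136.4 kg
GMm = 1.335 × 10^18 × 136.4 = 1.82094 × 10^20 m³·kg/s²
2a = 2 × 10^11 m
E_bind = GMm/(2a) = 9.1047 × 10^8 J ≈ 910.5 MJ

Final answer: 910.5 MJ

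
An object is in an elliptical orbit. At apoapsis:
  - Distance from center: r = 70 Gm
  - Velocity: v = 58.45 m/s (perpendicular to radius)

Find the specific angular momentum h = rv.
r = 70 Gm = 7 × 10^10 m
v = 58.45 m/s
h = rv = 7 × 10^10 × 58.45 = 4.0915 × 10^12 m²/s ≈ 4.092 × 10^12 m²/s

Final answer: h = 4.092 × 10^12 m²/s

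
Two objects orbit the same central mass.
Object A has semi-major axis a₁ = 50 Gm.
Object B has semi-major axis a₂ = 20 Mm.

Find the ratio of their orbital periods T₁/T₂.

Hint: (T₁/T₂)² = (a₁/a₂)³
a₁ = 50 Gm = 5 × 10^10 m
a₂ = 20 Mm = 2 × 10^7 m
a₁/a₂ = 2500
T₁/T₂ = (a₁/a₂)^(3/2) = (2500)^1.5 = 125000

Final answer: T₁/T₂ = 1.25 × 10^5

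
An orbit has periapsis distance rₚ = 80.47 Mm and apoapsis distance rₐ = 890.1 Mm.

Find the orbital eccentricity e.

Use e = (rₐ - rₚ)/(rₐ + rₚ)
rₚ = 80.47 Mm = 8.047 × 10^7 m
rₐ = 890.1 Mm = 8.901 × 10^8 m
rₐ − rₚ = 8.0963 × 10^8 m
rₐ + rₚ = 9.7057 × 10^8 m
e = (rₐ − rₚ)/(rₐ + rₚ) = 0.83418

Final answer: e = 0.8342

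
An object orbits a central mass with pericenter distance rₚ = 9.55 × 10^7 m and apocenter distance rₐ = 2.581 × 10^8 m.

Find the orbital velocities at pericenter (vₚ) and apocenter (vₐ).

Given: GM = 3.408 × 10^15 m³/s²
rₚ = 9.55 × 10^7 m
rₐ = 2.581 × 10^8 m
GM = 3.408 × 10^15 m³/s²
a = (rₚ + rₐ)/2 = 1.768 × 10^8 m
Vis-viva: v² = GM (2/r − 1/a)
vₚ² = 3.408 × 10^15 × (2.09424 × 10^-8 − 5.65611 × 10^-9) = 5.20957 × 10^7 m²/s²
vₚ = 7217.74 m/s ≈ 7.218 km/s
vₐ² = 3.408 × 10^15 × (7.74893 × 10^-9 − 5.65611 × 10^-9) = 7.13235 × 10^6 m²/s²
vₐ = 2670.65 m/s ≈ 2.671 km/s

Final answer: vₚ = 7.218 km/s, vₐ = 2.671 km/s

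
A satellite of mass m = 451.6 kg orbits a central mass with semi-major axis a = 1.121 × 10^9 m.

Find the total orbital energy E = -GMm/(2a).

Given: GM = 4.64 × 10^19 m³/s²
a = 1.121 × 10^9 m
GM = 4.64 × 10^19 m³/s²
2a = 2.242 × 10^9 m
GMm = 4.64 × 10^19 × 451.6 = 2.09542 × 10^22 m³·kg/s²
E = −GMm/(2a) = -9.34623 × 10^12 J ≈ -9.346 TJ

Final answer: -9.346 TJ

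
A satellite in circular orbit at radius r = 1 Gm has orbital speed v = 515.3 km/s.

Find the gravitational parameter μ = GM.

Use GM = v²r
r = 1 Gm = 1 × 10^9 m
v = 515.3 km/s = 515300 m/s
v² = 2.65534 × 10^11 m²/s²
GM = v²r = 2.65534 × 10^11 × 1 × 10^9 = 2.65534 × 10^20 m³/s²
GM ≈ 2.655 × 10^20 m³/s²

Final answer: GM = 2.655 × 10^20 m³/s²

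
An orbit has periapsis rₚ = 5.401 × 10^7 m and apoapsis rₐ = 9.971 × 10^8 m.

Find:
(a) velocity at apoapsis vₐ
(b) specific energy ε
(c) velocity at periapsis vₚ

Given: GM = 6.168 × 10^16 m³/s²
rₚ = 5.401 × 10^7 m
rₐ = 9.971 × 10^8 m
GM = 6.168 × 10^16 m³/s²
a = (rₚ + rₐ)/2 = 5.25555 × 10^8 m
e = (rₐ − rₚ)/(rₐ + rₚ) = (9.4309 × 10^8) / (1.05111 × 10^9) = 0.897232
(a) vₐ² = GM (2/rₐ − 1/a) = 6.168 × 10^16 × (2.00582 × 10^-9 − 1.90275 × 10^-9) = 6.35714 × 10^6 m²/s²;  vₐ = 2521.34 m/s ≈ 2.521 km/s
(b) 2a = 1.05111 × 10^9 m;  ε = −GM/(2a) = -5.86808 × 10^7 J/kg ≈ -58.68 MJ/kg
(c) vₚ² = GM (2/rₚ − 1/a) = 6.168 × 10^16 × (3.70302 × 10^-8 − 1.90275 × 10^-9) = 2.16666 × 10^9 m²/s²;  vₚ = 46547.4 m/s ≈ 46.55 km/s

Final answer:
(a) velocity at apoapsis vₐ = 2.521 km/s
(b) specific energy ε = -58.68 MJ/kg
(c) velocity at periapsis vₚ = 46.55 km/s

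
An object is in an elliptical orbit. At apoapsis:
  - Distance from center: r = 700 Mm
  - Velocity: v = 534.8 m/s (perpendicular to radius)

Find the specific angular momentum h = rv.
r = 700 Mm = 7 × 10^8 m
v = 534.8 m/s
h = rv = 7 × 10^8 × 534.8 = 3.7436 × 10^11 m²/s ≈ 3.744 × 10^11 m²/s

Final answer: h = 3.744 × 10^11 m²/s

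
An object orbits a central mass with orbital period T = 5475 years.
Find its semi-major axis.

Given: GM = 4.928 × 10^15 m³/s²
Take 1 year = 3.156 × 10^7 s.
T = 5475 years = 1.72791 × 10^11 s
GM = 4.928 × 10^15 m³/s²
Kepler's third law: a³ = GM T² / (4π²)
T² = 2.98567 × 10^22 s²
a³ = (4.928 × 10^15) × (2.98567 × 10^22) / (4π²) = 3.72695 × 10^36 m³
a = (a³)^(1/3) = 1.55043 × 10^12 m ≈ 1.55 × 10^12 m

Final answer: 1.55 × 10^12 m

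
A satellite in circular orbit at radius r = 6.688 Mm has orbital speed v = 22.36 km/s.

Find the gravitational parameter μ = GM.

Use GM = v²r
r = 6.688 Mm = 6.688 × 10^6 m
v = 22.36 km/s = 22360 m/s
v² = 4.9997 × 10^8 m²/s²
GM = v²r = 4.9997 × 10^8 × 6.688 × 10^6 = 3.3438 × 10^15 m³/s²
GM ≈ 3.344 × 10^15 m³/s²

Final answer: GM = 3.344 × 10^15 m³/s²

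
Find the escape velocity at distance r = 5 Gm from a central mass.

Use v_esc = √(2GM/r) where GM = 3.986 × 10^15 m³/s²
r = 5 Gm = 5 × 10^9 m
GM = 3.986 × 10^15 m³/s²
2GM/r = 2 × (3.986 × 10^15) / (5 × 10^9) = 1.5944 × 10^6 m²/s²
v_esc = √(2GM/r) = 1262.7 m/s ≈ 1.263 km/s

Final answer: 1.263 km/s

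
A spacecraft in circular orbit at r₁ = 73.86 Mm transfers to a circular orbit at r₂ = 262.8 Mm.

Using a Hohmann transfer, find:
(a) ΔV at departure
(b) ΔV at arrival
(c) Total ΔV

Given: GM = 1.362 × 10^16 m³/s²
r₁ = 73.86 Mm = 7.386 × 10^7 m
r₂ = 262.8 Mm = 2.628 × 10^8 m
GM = 1.362 × 10^16 m³/s²
Transfer ellipse: a_t = (r₁ + r₂)/2 = 1.6833 × 10^8 m
Circular speed at r₁: v₁ = √(GM/r₁) = 13579.5 m/s
Transfer speed at r₁ (periapsis): v₁ₜ = √(GM(2/r₁ − 1/a_t)) = 16967.4 m/s
(a) ΔV₁ = v₁ₜ − v₁ = 3387.92 m/s ≈ 3.388 km/s
Circular speed at r₂: v₂ = √(GM/r₂) = 7199.06 m/s
Transfer speed at r₂ (apoapsis): v₂ₜ = √(GM(2/r₂ − 1/a_t)) = 4768.7 m/s
(b) ΔV₂ = v₂ − v₂ₜ = 2430.36 m/s ≈ 2.43 km/s
(c) ΔV_total = ΔV₁ + ΔV₂ = 5818.28 m/s ≈ 5.818 km/s

Final answer:
(a) ΔV₁ = 3.388 km/s
(b) ΔV₂ = 2.43 km/s
(c) ΔV_total = 5.818 km/s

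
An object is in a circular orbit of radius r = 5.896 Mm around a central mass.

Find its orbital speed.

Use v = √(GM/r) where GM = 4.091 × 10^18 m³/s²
r = 5.896 Mm = 5.896 × 10^6 m
GM = 4.091 × 10^18 m³/s²
GM/r = (4.091 × 10^18) / (5.896 × 10^6) = 6.9386 × 10^11 m²/s²
v = √(GM/r) = 832983 m/s ≈ 833 km/s

Final answer: 833 km/s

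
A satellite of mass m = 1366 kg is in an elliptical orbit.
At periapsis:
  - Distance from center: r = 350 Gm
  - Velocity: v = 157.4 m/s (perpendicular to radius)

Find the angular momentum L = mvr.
r = 350 Gm = 3.5 × 10^11 m
v = 157.4 m/s
vr = 157.4 × 3.5 × 10^11 = 5.509 × 10^13 m²/s
L = m × vr = 1366 × 5.509 × 10^13 = 7.52529 × 10^16 kg·m²/s ≈ 7.525 × 10^16 kg·m²/s

Final answer: L = 7.525 × 10^16 kg·m²/s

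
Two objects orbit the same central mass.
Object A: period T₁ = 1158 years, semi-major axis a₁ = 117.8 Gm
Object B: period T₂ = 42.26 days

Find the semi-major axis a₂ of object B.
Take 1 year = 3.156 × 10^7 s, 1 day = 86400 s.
T₁ = 1158 years = 3.65465 × 10^10 s
T₂ = 42.26 days = 3.65126 × 10^6 s
a₁ = 117.8 Gm = 1.178 × 10^11 m
Kepler's third law: (T₂/T₁)² = (a₂/a₁)³  ⇒  a₂ = a₁ (T₂/T₁)^(2/3)
T₂/T₁ = 9.99074 × 10^-5
(T₂/T₁)^(2/3) = 0.0021531
a₂ = 1.178 × 10^11 m × 0.0021531 = 2.53636 × 10^8 m ≈ 253.6 Mm

Final answer: a₂ = 253.6 Mm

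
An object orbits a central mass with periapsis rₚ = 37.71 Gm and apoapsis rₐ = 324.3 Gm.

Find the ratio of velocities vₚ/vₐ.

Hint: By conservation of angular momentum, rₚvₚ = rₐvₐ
rₚ = 37.71 Gm = 3.771 × 10^10 m
rₐ = 324.3 Gm = 3.243 × 10^11 m
rₚvₚ = rₐvₐ  ⇒  vₚ/vₐ = rₐ/rₚ
vₚ/vₐ = (3.243 × 10^11) / (3.771 × 10^10) = 8.59984

Final answer: vₚ/vₐ = 8.6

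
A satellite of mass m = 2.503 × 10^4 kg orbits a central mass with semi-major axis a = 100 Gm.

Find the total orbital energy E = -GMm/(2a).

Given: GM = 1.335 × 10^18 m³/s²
a = 100 Gm = 1 × 10^11 m
GM = 1.335 × 10^18 m³/s²
2a = 2 × 10^11 m
GMm = 1.335 × 10^18 × 25030 = 3.3415 × 10^22 m³·kg/s²
E = −GMm/(2a) = -1.67075 × 10^11 J ≈ -167.1 GJ

Final answer: -167.1 GJ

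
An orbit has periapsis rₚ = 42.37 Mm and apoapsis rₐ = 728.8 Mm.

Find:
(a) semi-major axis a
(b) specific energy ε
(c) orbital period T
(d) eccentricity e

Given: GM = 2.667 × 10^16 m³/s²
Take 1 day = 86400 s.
rₚ = 42.37 Mm = 4.237 × 10^7 m
rₐ = 728.8 Mm = 7.288 × 10^8 m
GM = 2.667 × 10^16 m³/s²
a = (rₚ + rₐ)/2 = 3.85585 × 10^8 m
e = (rₐ − rₚ)/(rₐ + rₚ) = (6.8643 × 10^8) / (7.7117 × 10^8) = 0.890115
(a) a = 3.85585 × 10^8 m ≈ 385.6 Mm
(b) 2a = 7.7117 × 10^8 m;  ε = −GM/(2a) = -3.45838 × 10^7 J/kg ≈ -34.58 MJ/kg
(c) a³ = 5.73272 × 10^25 m³;  T = 2π √(a³/GM) = 2π × 46362.7 s = 291305 s ≈ 3.372 days
(d) e = 0.890115 ≈ 0.8901

Final answer:
(a) semi-major axis a = 385.6 Mm
(b) specific energy ε = -34.58 MJ/kg
(c) orbital period T = 3.372 days
(d) eccentricity e = 0.8901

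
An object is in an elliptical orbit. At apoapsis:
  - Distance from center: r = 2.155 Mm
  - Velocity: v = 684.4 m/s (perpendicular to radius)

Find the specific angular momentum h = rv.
r = 2.155 Mm = 2.155 × 10^6 m
v = 684.4 m/s
h = rv = 2.155 × 10^6 × 684.4 = 1.47488 × 10^9 m²/s ≈ 1.475 × 10^9 m²/s

Final answer: h = 1.475 × 10^9 m²/s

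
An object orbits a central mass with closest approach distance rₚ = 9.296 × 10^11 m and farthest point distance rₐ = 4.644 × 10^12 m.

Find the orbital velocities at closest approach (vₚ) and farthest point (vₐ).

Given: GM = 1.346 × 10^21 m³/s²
rₚ = 9.296 × 10^11 m
rₐ = 4.644 × 10^12 m
GM = 1.346 × 10^21 m³/s²
a = (rₚ + rₐ)/2 = 2.7868 × 10^12 m
Vis-viva: v² = GM (2/r − 1/a)
vₚ² = 1.346 × 10^21 × (2.15146 × 10^-12 − 3.58835 × 10^-13) = 2.41288 × 10^9 m²/s²
vₚ = 49121.1 m/s ≈ 49.12 km/s
vₐ² = 1.346 × 10^21 × (4.30663 × 10^-13 − 3.58835 × 10^-13) = 9.66815 × 10^7 m²/s²
vₐ = 9832.67 m/s ≈ 9.833 km/s

Final answer: vₚ = 49.12 km/s, vₐ = 9.833 km/s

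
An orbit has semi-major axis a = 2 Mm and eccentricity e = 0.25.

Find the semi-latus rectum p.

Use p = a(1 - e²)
a = 2 Mm = 2 × 10^6 m
e = 0.25,  e² = 0.0625,  1 − e² = 0.9375
p = a(1 − e²) = 2 × 10^6 m × 0.9375 = 1.875 × 10^6 m ≈ 1.875 Mm

Final answer: p = 1.875 Mm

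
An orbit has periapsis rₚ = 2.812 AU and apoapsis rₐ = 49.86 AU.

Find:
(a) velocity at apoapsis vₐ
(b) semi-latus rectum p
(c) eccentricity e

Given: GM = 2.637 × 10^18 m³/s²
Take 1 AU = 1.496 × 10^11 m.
rₚ = 2.812 AU = 4.20675 × 10^11 m
rₐ = 49.86 AU = 7.45906 × 10^12 m
GM = 2.637 × 10^18 m³/s²
a = (rₚ + rₐ)/2 = 3.93987 × 10^12 m
e = (rₐ − rₚ)/(rₐ + rₚ) = (7.03838 × 10^12) / (7.87973 × 10^12) = 0.893226
(a) vₐ² = GM (2/rₐ − 1/a) = 2.637 × 10^18 × (2.6813 × 10^-13 − 2.53816 × 10^-13) = 37747.8 m²/s²;  vₐ = 194.288 m/s ≈ 194.3 m/s
(b) 1 − e² = 0.202147;  p = a(1 − e²) = 3.93987 × 10^12 × 0.202147 = 7.96433 × 10^11 m ≈ 5.324 AU
(c) e = 0.893226 ≈ 0.8932

Final answer:
(a) velocity at apoapsis vₐ = 194.3 m/s
(b) semi-latus rectum p = 5.324 AU
(c) eccentricity e = 0.8932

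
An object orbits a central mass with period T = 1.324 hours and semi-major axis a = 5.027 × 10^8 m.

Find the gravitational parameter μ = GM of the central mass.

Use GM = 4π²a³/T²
T = 1.324 hours = 4766.4 s
a = 5.027 × 10^8 m
a³ = 1.27036 × 10^26 m³
T² = 2.27186 × 10^7 s²
GM = 4π² × (1.27036 × 10^26) / (2.27186 × 10^7) = 2.20752 × 10^20 m³/s²
GM ≈ 2.208 × 10^20 m³/s²

Final answer: GM = 2.208 × 10^20 m³/s²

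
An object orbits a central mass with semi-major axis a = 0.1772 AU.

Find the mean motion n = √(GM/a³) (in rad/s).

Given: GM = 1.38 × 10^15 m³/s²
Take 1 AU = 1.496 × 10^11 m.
a = 0.1772 AU = 2.65091 × 10^10 m
GM = 1.38 × 10^15 m³/s²
a³ = 1.86288 × 10^31 m³
GM/a³ = (1.38 × 10^15) / (1.86288 × 10^31) = 7.40787 × 10^-17 s⁻²
n = √(GM/a³) = 8.6069 × 10^-9 rad/s ≈ 8.607 × 10^-9 rad/s

Final answer: n = 8.607 × 10^-9 rad/s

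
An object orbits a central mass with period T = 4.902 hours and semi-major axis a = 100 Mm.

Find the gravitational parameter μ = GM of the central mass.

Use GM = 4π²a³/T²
T = 4.902 hours = 17647.2 s
a = 100 Mm = 1 × 10^8 m
a³ = 1 × 10^24 m³
T² = 3.11424 × 10^8 s²
GM = 4π² × (1 × 10^24) / (3.11424 × 10^8) = 1.26768 × 10^17 m³/s²
GM ≈ 1.268 × 10^17 m³/s²

Final answer: GM = 1.268 × 10^17 m³/s²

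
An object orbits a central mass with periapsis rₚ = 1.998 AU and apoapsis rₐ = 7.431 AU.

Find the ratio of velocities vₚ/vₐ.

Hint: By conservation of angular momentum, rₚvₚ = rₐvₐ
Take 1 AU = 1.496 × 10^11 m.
rₚ = 1.998 AU = 2.98901 × 10^11 m
rₐ = 7.431 AU = 1.11168 × 10^12 m
rₚvₚ = rₐvₐ  ⇒  vₚ/vₐ = rₐ/rₚ
vₚ/vₐ = (1.11168 × 10^12) / (2.98901 × 10^11) = 3.71922

Final answer: vₚ/vₐ = 3.719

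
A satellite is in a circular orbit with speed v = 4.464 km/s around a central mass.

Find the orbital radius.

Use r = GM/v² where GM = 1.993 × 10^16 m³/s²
v = 4.464 km/s = 4464 m/s
GM = 1.993 × 10^16 m³/s²
v² = 1.99273 × 10^7 m²/s²
r = GM/v² = (1.993 × 10^16) / (1.99273 × 10^7) = 1.00014 × 10^9 m ≈ 1 Gm

Final answer: 1 Gm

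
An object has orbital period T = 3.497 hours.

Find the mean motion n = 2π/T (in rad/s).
T = 3.497 hours = 12589.2 s
n = 2π / 12589.2 s = 0.000499093 rad/s ≈ 0.0004991 rad/s

Final answer: n = 0.0004991 rad/s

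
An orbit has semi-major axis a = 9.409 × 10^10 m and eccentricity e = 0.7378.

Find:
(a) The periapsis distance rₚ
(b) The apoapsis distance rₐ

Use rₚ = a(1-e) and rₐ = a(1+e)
a = 9.409 × 10^10 m
e = 0.7378:  1 − e = 0.2622,  1 + e = 1.7378
(a) rₚ = a(1 − e) = 9.409 × 10^10 m × 0.2622 = 2.46704 × 10^10 m ≈ 2.467 × 10^10 m
(b) rₐ = a(1 + e) = 9.409 × 10^10 m × 1.7378 = 1.6351 × 10^11 m ≈ 1.635 × 10^11 m

Final answer:
(a) rₚ = 2.467 × 10^10 m
(b) rₐ = 1.635 × 10^11 m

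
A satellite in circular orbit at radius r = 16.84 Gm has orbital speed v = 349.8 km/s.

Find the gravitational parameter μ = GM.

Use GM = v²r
r = 16.84 Gm = 1.684 × 10^10 m
v = 349.8 km/s = 349800 m/s
v² = 1.2236 × 10^11 m²/s²
GM = v²r = 1.2236 × 10^11 × 1.684 × 10^10 = 2.06054 × 10^21 m³/s²
GM ≈ 2.061 × 10^21 m³/s²

Final answer: GM = 2.061 × 10^21 m³/s²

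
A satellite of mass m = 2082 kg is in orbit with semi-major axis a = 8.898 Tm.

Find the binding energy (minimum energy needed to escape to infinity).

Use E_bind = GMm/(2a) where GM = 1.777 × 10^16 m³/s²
a = 8.898 Tm = 8.898 × 10^12 m
GM = 1.777 × 10^16 m³/s²
m = 2082 kg
GMm = 1.777 × 10^16 × 2082 = 3.69971 × 10^19 m³·kg/s²
2a = 1.7796 × 10^13 m
E_bind = GMm/(2a) = 2.07896 × 10^6 J ≈ 2.079 MJ

Final answer: 2.079 MJ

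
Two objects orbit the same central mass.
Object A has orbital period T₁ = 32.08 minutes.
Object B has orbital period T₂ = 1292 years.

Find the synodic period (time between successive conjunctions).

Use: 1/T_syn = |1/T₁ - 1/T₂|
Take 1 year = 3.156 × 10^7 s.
T₁ = 32.08 minutes = 1924.8 s
T₂ = 1292 years = 4.07755 × 10^10 s
1/T₁ = 0.000519534 s⁻¹
1/T₂ = 2.45245 × 10^-11 s⁻¹
|1/T₁ − 1/T₂| = 0.000519534 s⁻¹
T_syn = 1 / |1/T₁ − 1/T₂| = 1924.8 s ≈ 32.08 minutes

Final answer: T_syn = 32.08 minutes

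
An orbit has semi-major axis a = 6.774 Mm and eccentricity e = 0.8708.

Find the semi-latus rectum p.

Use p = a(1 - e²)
a = 6.774 Mm = 6.774 × 10^6 m
e = 0.8708,  e² = 0.758293,  1 − e² = 0.241707
p = a(1 − e²) = 6.774 × 10^6 m × 0.241707 = 1.63733 × 10^6 m ≈ 1.637 Mm

Final answer: p = 1.637 Mm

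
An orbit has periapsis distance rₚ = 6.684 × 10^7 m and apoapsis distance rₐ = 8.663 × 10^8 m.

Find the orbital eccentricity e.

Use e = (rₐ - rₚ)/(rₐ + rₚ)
rₚ = 6.684 × 10^7 m
rₐ = 8.663 × 10^8 m
rₐ − rₚ = 7.9946 × 10^8 m
rₐ + rₚ = 9.3314 × 10^8 m
e = (rₐ − rₚ)/(rₐ + rₚ) = 0.856742

Final answer: e = 0.8567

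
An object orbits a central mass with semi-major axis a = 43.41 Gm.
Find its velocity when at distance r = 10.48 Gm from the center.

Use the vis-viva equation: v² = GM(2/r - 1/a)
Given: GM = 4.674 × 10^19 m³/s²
a = 43.41 Gm = 4.341 × 10^10 m
r = 10.48 Gm = 1.048 × 10^10 m
GM = 4.674 × 10^19 m³/s²
2/r − 1/a = 1.9084 × 10^-10 − 2.30362 × 10^-11 = 1.67804 × 10^-10 m⁻¹
v² = GM (2/r − 1/a) = 7.84314 × 10^9 m²/s²
v = 88561.5 m/s ≈ 88.56 km/s

Final answer: 88.56 km/s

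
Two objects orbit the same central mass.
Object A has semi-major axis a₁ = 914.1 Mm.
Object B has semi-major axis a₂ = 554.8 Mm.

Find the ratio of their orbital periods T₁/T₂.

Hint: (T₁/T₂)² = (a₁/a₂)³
a₁ = 914.1 Mm = 9.141 × 10^8 m
a₂ = 554.8 Mm = 5.548 × 10^8 m
a₁/a₂ = 1.64762
T₁/T₂ = (a₁/a₂)^(3/2) = (1.64762)^1.5 = 2.11488

Final answer: T₁/T₂ = 2.115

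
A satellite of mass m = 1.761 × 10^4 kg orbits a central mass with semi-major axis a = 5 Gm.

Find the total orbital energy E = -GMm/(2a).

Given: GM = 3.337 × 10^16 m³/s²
a = 5 Gm = 5 × 10^9 m
GM = 3.337 × 10^16 m³/s²
2a = 1 × 10^10 m
GMm = 3.337 × 10^16 × 17610 = 5.87646 × 10^20 m³·kg/s²
E = −GMm/(2a) = -5.87646 × 10^10 J ≈ -58.76 GJ

Final answer: -58.76 GJ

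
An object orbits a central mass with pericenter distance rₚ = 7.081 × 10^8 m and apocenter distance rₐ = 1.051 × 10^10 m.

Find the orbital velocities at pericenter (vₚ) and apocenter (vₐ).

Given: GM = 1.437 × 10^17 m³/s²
rₚ = 7.081 × 10^8 m
rₐ = 1.051 × 10^10 m
GM = 1.437 × 10^17 m³/s²
a = (rₚ + rₐ)/2 = 5.60905 × 10^9 m
Vis-viva: v² = GM (2/r − 1/a)
vₚ² = 1.437 × 10^17 × (2.82446 × 10^-9 − 1.78283 × 10^-10) = 3.80256 × 10^8 m²/s²
vₚ = 19500.1 m/s ≈ 19.5 km/s
vₐ² = 1.437 × 10^17 × (1.90295 × 10^-10 − 1.78283 × 10^-10) = 1.72607 × 10^6 m²/s²
vₐ = 1313.8 m/s ≈ 1.314 km/s

Final answer: vₚ = 19.5 km/s, vₐ = 1.314 km/s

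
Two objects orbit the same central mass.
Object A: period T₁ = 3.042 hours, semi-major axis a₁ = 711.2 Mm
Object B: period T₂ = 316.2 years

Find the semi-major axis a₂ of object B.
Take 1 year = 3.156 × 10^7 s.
T₁ = 3.042 hours = 10951.2 s
T₂ = 316.2 years = 9.97927 × 10^9 s
a₁ = 711.2 Mm = 7.112 × 10^8 m
Kepler's third law: (T₂/T₁)² = (a₂/a₁)³  ⇒  a₂ = a₁ (T₂/T₁)^(2/3)
T₂/T₁ = 911249
(T₂/T₁)^(2/3) = 9399.21
a₂ = 7.112 × 10^8 m × 9399.21 = 6.68472 × 10^12 m ≈ 6.685 Tm

Final answer: a₂ = 6.685 Tm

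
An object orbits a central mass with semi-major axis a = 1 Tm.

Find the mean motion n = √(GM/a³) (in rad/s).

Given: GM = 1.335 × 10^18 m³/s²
a = 1 Tm = 1 × 10^12 m
GM = 1.335 × 10^18 m³/s²
a³ = 1 × 10^36 m³
GM/a³ = (1.335 × 10^18) / (1 × 10^36) = 1.335 × 10^-18 s⁻²
n = √(GM/a³) = 1.15542 × 10^-9 rad/s ≈ 1.155 × 10^-9 rad/s

Final answer: n = 1.155 × 10^-9 rad/s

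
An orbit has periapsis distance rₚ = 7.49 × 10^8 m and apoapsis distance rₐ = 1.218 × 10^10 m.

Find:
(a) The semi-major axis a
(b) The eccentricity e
rₚ = 7.49 × 10^8 m
rₐ = 1.218 × 10^10 m
(a) a = (rₚ + rₐ)/2 = 6.4645 × 10^9 m ≈ 6.465 × 10^9 m
(b) e = (rₐ − rₚ)/(rₐ + rₚ) = (1.1431 × 10^10) / (1.2929 × 10^10) = 0.884136

Final answer:
(a) a = 6.465 × 10^9 m
(b) e = 0.8841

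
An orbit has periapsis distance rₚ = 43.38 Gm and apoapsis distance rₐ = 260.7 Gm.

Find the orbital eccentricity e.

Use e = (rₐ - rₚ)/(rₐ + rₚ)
rₚ = 43.38 Gm = 4.338 × 10^10 m
rₐ = 260.7 Gm = 2.607 × 10^11 m
rₐ − rₚ = 2.1732 × 10^11 m
rₐ + rₚ = 3.0408 × 10^11 m
e = (rₐ − rₚ)/(rₐ + rₚ) = 0.71468

Final answer: e = 0.7147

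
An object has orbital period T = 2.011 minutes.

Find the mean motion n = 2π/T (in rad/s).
T = 2.011 minutes = 120.66 s
n = 2π / 120.66 s = 0.0520735 rad/s ≈ 0.05207 rad/s

Final answer: n = 0.05207 rad/s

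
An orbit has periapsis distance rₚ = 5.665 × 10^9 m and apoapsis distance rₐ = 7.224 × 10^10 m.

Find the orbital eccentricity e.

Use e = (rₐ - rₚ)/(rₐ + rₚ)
rₚ = 5.665 × 10^9 m
rₐ = 7.224 × 10^10 m
rₐ − rₚ = 6.6575 × 10^10 m
rₐ + rₚ = 7.7905 × 10^10 m
e = (rₐ − rₚ)/(rₐ + rₚ) = 0.854566

Final answer: e = 0.8546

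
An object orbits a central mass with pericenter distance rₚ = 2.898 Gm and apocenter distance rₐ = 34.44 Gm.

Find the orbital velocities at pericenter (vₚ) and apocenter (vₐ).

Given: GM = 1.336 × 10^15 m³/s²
rₚ = 2.898 Gm = 2.898 × 10^9 m
rₐ = 34.44 Gm = 3.444 × 10^10 m
GM = 1.336 × 10^15 m³/s²
a = (rₚ + rₐ)/2 = 1.8669 × 10^10 m
Vis-viva: v² = GM (2/r − 1/a)
vₚ² = 1.336 × 10^15 × (6.90131 × 10^-10 − 5.35647 × 10^-11) = 850453 m²/s²
vₚ = 922.2 m/s ≈ 922.2 m/s
vₐ² = 1.336 × 10^15 × (5.8072 × 10^-11 − 5.35647 × 10^-11) = 6021.72 m²/s²
vₐ = 77.5997 m/s ≈ 77.6 m/s

Final answer: vₚ = 922.2 m/s, vₐ = 77.6 m/s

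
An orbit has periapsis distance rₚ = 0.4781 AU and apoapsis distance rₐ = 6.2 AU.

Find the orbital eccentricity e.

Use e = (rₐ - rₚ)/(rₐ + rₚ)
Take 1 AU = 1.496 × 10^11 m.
rₚ = 0.4781 AU = 7.15238 × 10^10 m
rₐ = 6.2 AU = 9.2752 × 10^11 m
rₐ − rₚ = 8.55996 × 10^11 m
rₐ + rₚ = 9.99044 × 10^11 m
e = (rₐ − rₚ)/(rₐ + rₚ) = 0.856816

Final answer: e = 0.8568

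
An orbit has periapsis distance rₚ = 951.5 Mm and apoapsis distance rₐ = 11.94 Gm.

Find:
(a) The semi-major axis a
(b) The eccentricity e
rₚ = 951.5 Mm = 9.515 × 10^8 m
rₐ = 11.94 Gm = 1.194 × 10^10 m
(a) a = (rₚ + rₐ)/2 = 6.44575 × 10^9 m ≈ 6.446 Gm
(b) e = (rₐ − rₚ)/(rₐ + rₚ) = (1.09885 × 10^10) / (1.28915 × 10^10) = 0.852383

Final answer:
(a) a = 6.446 Gm
(b) e = 0.8524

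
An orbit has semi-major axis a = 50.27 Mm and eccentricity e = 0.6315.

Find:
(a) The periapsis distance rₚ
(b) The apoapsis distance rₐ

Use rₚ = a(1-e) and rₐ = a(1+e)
a = 50.27 Mm = 5.027 × 10^7 m
e = 0.6315:  1 − e = 0.3685,  1 + e = 1.6315
(a) rₚ = a(1 − e) = 5.027 × 10^7 m × 0.3685 = 1.85245 × 10^7 m ≈ 18.52 Mm
(b) rₐ = a(1 + e) = 5.027 × 10^7 m × 1.6315 = 8.20155 × 10^7 m ≈ 82.02 Mm

Final answer:
(a) rₚ = 18.52 Mm
(b) rₐ = 82.02 Mm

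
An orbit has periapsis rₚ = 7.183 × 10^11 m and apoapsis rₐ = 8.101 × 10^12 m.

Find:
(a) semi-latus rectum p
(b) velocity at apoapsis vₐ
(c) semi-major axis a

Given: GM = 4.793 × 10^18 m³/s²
rₚ = 7.183 × 10^11 m
rₐ = 8.101 × 10^12 m
GM = 4.793 × 10^18 m³/s²
a = (rₚ + rₐ)/2 = 4.40965 × 10^12 m
e = (rₐ − rₚ)/(rₐ + rₚ) = (7.3827 × 10^12) / (8.8193 × 10^12) = 0.837107
(a) 1 − e² = 0.299251;  p = a(1 − e²) = 4.40965 × 10^12 × 0.299251 = 1.31959 × 10^12 m ≈ 1.32 × 10^12 m
(b) vₐ² = GM (2/rₐ − 1/a) = 4.793 × 10^18 × (2.46883 × 10^-13 − 2.26775 × 10^-13) = 96376.4 m²/s²;  vₐ = 310.445 m/s ≈ 310.4 m/s
(c) a = 4.40965 × 10^12 m ≈ 4.41 × 10^12 m

Final answer:
(a) semi-latus rectum p = 1.32 × 10^12 m
(b) velocity at apoapsis vₐ = 310.4 m/s
(c) semi-major axis a = 4.41 × 10^12 m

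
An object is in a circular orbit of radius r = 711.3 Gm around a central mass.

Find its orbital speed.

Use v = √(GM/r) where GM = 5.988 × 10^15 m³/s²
r = 711.3 Gm = 7.113 × 10^11 m
GM = 5.988 × 10^15 m³/s²
GM/r = (5.988 × 10^15) / (7.113 × 10^11) = 8418.39 m²/s²
v = √(GM/r) = 91.7518 m/s ≈ 91.75 m/s

Final answer: 91.75 m/s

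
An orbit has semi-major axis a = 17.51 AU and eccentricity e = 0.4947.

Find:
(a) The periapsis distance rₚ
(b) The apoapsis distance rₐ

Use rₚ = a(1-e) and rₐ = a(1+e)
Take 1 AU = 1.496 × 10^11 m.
a = 17.51 AU = 2.6195 × 10^12 m
e = 0.4947:  1 − e = 0.5053,  1 + e = 1.4947
(a) rₚ = a(1 − e) = 2.6195 × 10^12 m × 0.5053 = 1.32363 × 10^12 m ≈ 8.848 AU
(b) rₐ = a(1 + e) = 2.6195 × 10^12 m × 1.4947 = 3.91536 × 10^12 m ≈ 26.17 AU

Final answer:
(a) rₚ = 8.848 AU
(b) rₐ = 26.17 AU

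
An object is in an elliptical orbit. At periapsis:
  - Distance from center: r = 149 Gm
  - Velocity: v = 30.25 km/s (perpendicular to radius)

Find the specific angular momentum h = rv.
r = 149 Gm = 1.49 × 10^11 m
v = 30.25 km/s = 30250 m/s
h = rv = 1.49 × 10^11 × 30250 = 4.50725 × 10^15 m²/s ≈ 4.507 × 10^15 m²/s

Final answer: h = 4.507 × 10^15 m²/s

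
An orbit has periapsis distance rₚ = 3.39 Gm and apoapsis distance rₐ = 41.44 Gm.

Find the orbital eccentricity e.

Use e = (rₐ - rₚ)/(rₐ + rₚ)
rₚ = 3.39 Gm = 3.39 × 10^9 m
rₐ = 41.44 Gm = 4.144 × 10^10 m
rₐ − rₚ = 3.805 × 10^10 m
rₐ + rₚ = 4.483 × 10^10 m
e = (rₐ − rₚ)/(rₐ + rₚ) = 0.848762

Final answer: e = 0.8488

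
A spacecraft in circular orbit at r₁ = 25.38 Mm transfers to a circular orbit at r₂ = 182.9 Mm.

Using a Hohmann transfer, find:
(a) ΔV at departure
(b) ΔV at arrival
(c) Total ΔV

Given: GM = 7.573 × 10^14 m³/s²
r₁ = 25.38 Mm = 2.538 × 10^7 m
r₂ = 182.9 Mm = 1.829 × 10^8 m
GM = 7.573 × 10^14 m³/s²
Transfer ellipse: a_t = (r₁ + r₂)/2 = 1.0414 × 10^8 m
Circular speed at r₁: v₁ = √(GM/r₁) = 5462.46 m/s
Transfer speed at r₁ (periapsis): v₁ₜ = √(GM(2/r₁ − 1/a_t)) = 7239.13 m/s
(a) ΔV₁ = v₁ₜ − v₁ = 1776.67 m/s ≈ 1.777 km/s
Circular speed at r₂: v₂ = √(GM/r₂) = 2034.83 m/s
Transfer speed at r₂ (apoapsis): v₂ₜ = √(GM(2/r₂ − 1/a_t)) = 1004.53 m/s
(b) ΔV₂ = v₂ − v₂ₜ = 1030.29 m/s ≈ 1.03 km/s
(c) ΔV_total = ΔV₁ + ΔV₂ = 2806.96 m/s ≈ 2.807 km/s

Final answer:
(a) ΔV₁ = 1.777 km/s
(b) ΔV₂ = 1.03 km/s
(c) ΔV_total = 2.807 km/s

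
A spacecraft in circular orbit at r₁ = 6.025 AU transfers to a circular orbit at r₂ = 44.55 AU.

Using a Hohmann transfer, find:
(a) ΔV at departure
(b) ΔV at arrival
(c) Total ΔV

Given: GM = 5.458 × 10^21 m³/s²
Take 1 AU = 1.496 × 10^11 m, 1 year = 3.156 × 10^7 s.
r₁ = 6.025 AU = 9.0134 × 10^11 m
r₂ = 44.55 AU = 6.66468 × 10^12 m
GM = 5.458 × 10^21 m³/s²
Transfer ellipse: a_t = (r₁ + r₂)/2 = 3.78301 × 10^12 m
Circular speed at r₁: v₁ = √(GM/r₁) = 77816.6 m/s
Transfer speed at r₁ (periapsis): v₁ₜ = √(GM(2/r₁ − 1/a_t)) = 103286 m/s
(a) ΔV₁ = v₁ₜ − v₁ = 25469.8 m/s ≈ 5.373 AU/year
Circular speed at r₂: v₂ = √(GM/r₂) = 28617.2 m/s
Transfer speed at r₂ (apoapsis): v₂ₜ = √(GM(2/r₂ − 1/a_t)) = 13968.6 m/s
(b) ΔV₂ = v₂ − v₂ₜ = 14648.6 m/s ≈ 3.09 AU/year
(c) ΔV_total = ΔV₁ + ΔV₂ = 40118.4 m/s ≈ 8.463 AU/year

Final answer:
(a) ΔV₁ = 5.373 AU/year
(b) ΔV₂ = 3.09 AU/year
(c) ΔV_total = 8.463 AU/year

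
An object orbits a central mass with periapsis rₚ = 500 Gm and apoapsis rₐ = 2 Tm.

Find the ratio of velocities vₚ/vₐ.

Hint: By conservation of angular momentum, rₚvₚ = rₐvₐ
rₚ = 500 Gm = 5 × 10^11 m
rₐ = 2 Tm = 2 × 10^12 m
rₚvₚ = rₐvₐ  ⇒  vₚ/vₐ = rₐ/rₚ
vₚ/vₐ = (2 × 10^12) / (5 × 10^11) = 4

Final answer: vₚ/vₐ = 4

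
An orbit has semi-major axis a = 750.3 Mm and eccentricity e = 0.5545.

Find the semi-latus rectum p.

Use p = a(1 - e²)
a = 750.3 Mm = 7.503 × 10^8 m
e = 0.5545,  e² = 0.30747,  1 − e² = 0.69253
p = a(1 − e²) = 7.503 × 10^8 m × 0.69253 = 5.19605 × 10^8 m ≈ 519.6 Mm

Final answer: p = 519.6 Mm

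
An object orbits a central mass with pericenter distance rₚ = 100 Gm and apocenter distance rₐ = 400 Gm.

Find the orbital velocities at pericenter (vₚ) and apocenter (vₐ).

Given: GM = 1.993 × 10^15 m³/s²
rₚ = 100 Gm = 1 × 10^11 m
rₐ = 400 Gm = 4 × 10^11 m
GM = 1.993 × 10^15 m³/s²
a = (rₚ + rₐ)/2 = 2.5 × 10^11 m
Vis-viva: v² = GM (2/r − 1/a)
vₚ² = 1.993 × 10^15 × (2 × 10^-11 − 4 × 10^-12) = 31888 m²/s²
vₚ = 178.572 m/s ≈ 178.6 m/s
vₐ² = 1.993 × 10^15 × (5 × 10^-12 − 4 × 10^-12) = 1993 m²/s²
vₐ = 44.643 m/s ≈ 44.64 m/s

Final answer: vₚ = 178.6 m/s, vₐ = 44.64 m/s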